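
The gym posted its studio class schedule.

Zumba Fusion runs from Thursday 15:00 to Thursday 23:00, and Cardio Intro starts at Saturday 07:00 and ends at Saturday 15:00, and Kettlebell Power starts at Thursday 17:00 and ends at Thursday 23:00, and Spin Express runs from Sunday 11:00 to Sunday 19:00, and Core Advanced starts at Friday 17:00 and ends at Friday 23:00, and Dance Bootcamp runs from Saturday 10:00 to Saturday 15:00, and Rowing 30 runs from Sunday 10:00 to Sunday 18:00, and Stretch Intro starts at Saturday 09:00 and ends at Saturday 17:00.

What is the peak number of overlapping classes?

Sort all start/end points and keep a running count:
Thursday 15:00 start Zumba Fusion → 1
Thursday 17:00 start Kettlebell Power → 2
Thursday 23:00 end Kettlebell Power → 1
Thursday 23:00 end Zumba Fusion → 0
Friday 17:00 start Core Advanced → 1
Friday 23:00 end Core Advanced → 0
Saturday 07:00 start Cardio Intro → 1
Saturday 09:00 start Stretch Intro → 2
Saturday 10:00 start Dance Bootcamp → 3
Saturday 15:00 end Cardio Intro → 2
Saturday 15:00 end Dance Bootcamp → 1
Saturday 17:00 end Stretch Intro → 0
Sunday 10:00 start Rowing 30 → 1
Sunday 11:00 start Spin Express → 2
Sunday 18:00 end Rowing 30 → 1
Sunday 19:00 end Spin Express → 0
Peak is 3, at Saturday 10:00 (Cardio Intro, Dance Bootcamp, Stretch Intro).

3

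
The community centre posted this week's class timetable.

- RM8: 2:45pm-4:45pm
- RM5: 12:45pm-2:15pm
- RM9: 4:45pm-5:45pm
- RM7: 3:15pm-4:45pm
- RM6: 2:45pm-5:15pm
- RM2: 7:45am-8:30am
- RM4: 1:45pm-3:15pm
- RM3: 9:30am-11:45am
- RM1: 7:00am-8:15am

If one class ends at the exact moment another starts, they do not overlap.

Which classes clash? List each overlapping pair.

RM1 & RM2, RM4 & RM5, RM4 & RM6, RM4 & RM8, RM6 & RM7, RM6 & RM8, RM6 & RM9, RM7 & RM8

Sorted by start: RM1, RM2, RM3, RM5, RM4, RM6, RM8, RM7, RM9.
RM2 starts before RM1 ends → RM1 and RM2 overlap.
RM3 starts after RM1 ends — done with RM1.
RM3 starts after RM2 ends — done with RM2.
RM5 starts after RM3 ends — done with RM3.
RM4 starts before RM5 ends → RM5 and RM4 overlap.
RM6 starts after RM5 ends — done with RM5.
RM6 starts before RM4 ends → RM4 and RM6 overlap.
RM8 starts before RM4 ends → RM4 and RM8 overlap.
RM7 starts exactly when RM4 ends (back-to-back, no overlap) — done with RM4.
RM8 starts before RM6 ends → RM6 and RM8 overlap.
RM7 starts before RM6 ends → RM6 and RM7 overlap.
RM9 starts before RM6 ends → RM6 and RM9 overlap.
RM7 starts before RM8 ends → RM8 and RM7 overlap.
RM9 starts exactly when RM8 ends (back-to-back, no overlap).
RM9 starts exactly when RM7 ends (back-to-back, no overlap).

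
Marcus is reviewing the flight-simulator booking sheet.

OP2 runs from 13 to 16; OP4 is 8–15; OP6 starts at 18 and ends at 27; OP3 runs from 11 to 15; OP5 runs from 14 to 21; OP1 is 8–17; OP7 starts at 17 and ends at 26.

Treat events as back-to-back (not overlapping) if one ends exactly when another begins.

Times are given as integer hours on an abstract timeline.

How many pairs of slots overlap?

Sorted by start: OP1, OP4, OP3, OP2, OP5, OP7, OP6.
OP4 starts before OP1 ends → OP1 and OP4 overlap.
OP3 starts before OP1 ends → OP1 and OP3 overlap.
OP2 starts before OP1 ends → OP1 and OP2 overlap.
OP5 starts before OP1 ends → OP1 and OP5 overlap.
OP7 starts exactly when OP1 ends (back-to-back, no overlap); OP1 is clear from here.
OP3 starts before OP4 ends → OP4 and OP3 overlap.
OP2 starts before OP4 ends → OP4 and OP2 overlap.
OP5 starts before OP4 ends → OP4 and OP5 overlap.
OP7 starts after OP4 ends; OP4 is clear from here.
OP2 starts before OP3 ends → OP3 and OP2 overlap.
OP5 starts before OP3 ends → OP3 and OP5 overlap.
OP7 starts after OP3 ends; OP3 is clear from here.
OP5 starts before OP2 ends → OP2 and OP5 overlap.
OP7 starts after OP2 ends; OP2 is clear from here.
OP7 starts before OP5 ends → OP5 and OP7 overlap.
OP6 starts before OP5 ends → OP5 and OP6 overlap.
OP6 starts before OP7 ends → OP7 and OP6 overlap.
Overlapping pairs: OP1 & OP2, OP1 & OP3, OP1 & OP4, OP1 & OP5, OP2 & OP3, OP2 & OP4, OP2 & OP5, OP3 & OP4, OP3 & OP5, OP4 & OP5, OP5 & OP6, OP5 & OP7, OP6 & OP7 — 13 in total.

13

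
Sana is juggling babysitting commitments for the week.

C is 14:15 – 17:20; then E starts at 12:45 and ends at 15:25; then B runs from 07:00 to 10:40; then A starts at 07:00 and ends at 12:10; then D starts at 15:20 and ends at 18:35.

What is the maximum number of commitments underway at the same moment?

Sort all start/end points and keep a running count:
07:00 start A → 1
07:00 start B → 2
10:40 end B → 1
12:10 end A → 0
12:45 start E → 1
14:15 start C → 2
15:20 start D → 3
15:25 end E → 2
17:20 end C → 1
18:35 end D → 0
Peak is 3, at 15:20 (C, D, E).

3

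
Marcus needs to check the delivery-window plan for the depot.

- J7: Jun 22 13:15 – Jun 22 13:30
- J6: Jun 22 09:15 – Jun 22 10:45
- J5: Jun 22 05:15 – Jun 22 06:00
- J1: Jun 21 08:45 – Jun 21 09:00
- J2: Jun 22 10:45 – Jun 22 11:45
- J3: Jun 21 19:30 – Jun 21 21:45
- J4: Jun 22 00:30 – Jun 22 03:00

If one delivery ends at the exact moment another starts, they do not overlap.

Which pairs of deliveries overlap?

no overlapping pairs

Sorted by start: J1, J3, J4, J5, J6, J2, J7.
J3 starts after J1 ends, so J1 has no further overlaps.
J4 starts after J3 ends, so J3 has no further overlaps.
J5 starts after J4 ends, so J4 has no further overlaps.
J6 starts after J5 ends, so J5 has no further overlaps.
J2 starts exactly when J6 ends (back-to-back, no overlap), so J6 has no further overlaps.
J7 starts after J2 ends.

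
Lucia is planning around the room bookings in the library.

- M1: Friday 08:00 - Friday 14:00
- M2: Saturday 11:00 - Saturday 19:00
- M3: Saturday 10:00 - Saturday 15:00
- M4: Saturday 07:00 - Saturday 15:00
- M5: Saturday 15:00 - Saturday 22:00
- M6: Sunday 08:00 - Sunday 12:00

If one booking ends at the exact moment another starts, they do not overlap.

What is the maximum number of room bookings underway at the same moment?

3

Sweep the timeline, counting +1 at each start and −1 at each end (ends before starts at a tie):
Friday 08:00 start M1 → 1
Friday 14:00 end M1 → 0
Saturday 07:00 start M4 → 1
Saturday 10:00 start M3 → 2
Saturday 11:00 start M2 → 3
Saturday 15:00 end M3 → 2
Saturday 15:00 end M4 → 1
Saturday 15:00 start M5 → 2
Saturday 19:00 end M2 → 1
Saturday 22:00 end M5 → 0
Sunday 08:00 start M6 → 1
Sunday 12:00 end M6 → 0
Peak is 3, at Saturday 11:00 (M2, M3, M4).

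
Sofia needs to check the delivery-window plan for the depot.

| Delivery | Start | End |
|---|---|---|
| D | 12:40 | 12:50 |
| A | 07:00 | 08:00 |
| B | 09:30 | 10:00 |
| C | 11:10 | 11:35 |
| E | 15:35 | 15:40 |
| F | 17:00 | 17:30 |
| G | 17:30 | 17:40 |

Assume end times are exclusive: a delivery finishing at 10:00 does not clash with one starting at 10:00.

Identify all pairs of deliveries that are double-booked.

Two intervals overlap when each starts before the other ends.
Sorted by start: A, B, C, D, E, F, G.
B starts after A ends — done with A.
C starts after B ends — done with B.
D starts after C ends — done with C.
E starts after D ends — done with D.
F starts after E ends — done with E.
G starts exactly when F ends (back-to-back, no overlap).

no conflicts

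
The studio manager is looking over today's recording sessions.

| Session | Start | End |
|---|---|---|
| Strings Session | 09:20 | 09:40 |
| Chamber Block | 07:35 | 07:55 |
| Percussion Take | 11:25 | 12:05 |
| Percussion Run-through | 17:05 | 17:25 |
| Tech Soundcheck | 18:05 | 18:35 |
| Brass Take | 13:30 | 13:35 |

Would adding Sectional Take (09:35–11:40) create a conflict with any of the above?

Yes — it overlaps Percussion Take, Strings Session

Chamber Block: ends 07:55 at or before Sectional Take starts 09:35 → clear.
Strings Session: starts 09:20 before Sectional Take ends 11:40, and ends 09:40 after Sectional Take starts 09:35 → overlap.
Percussion Take: starts 11:25 before Sectional Take ends 11:40, and ends 12:05 after Sectional Take starts 09:35 → overlap.
Brass Take: starts 13:30 at or after Sectional Take ends 11:40 → clear.
Percussion Run-through: starts 17:05 at or after Sectional Take ends 11:40 → clear.
Tech Soundcheck: starts 18:05 at or after Sectional Take ends 11:40 → clear.
Sectional Take overlaps Strings Session, Percussion Take.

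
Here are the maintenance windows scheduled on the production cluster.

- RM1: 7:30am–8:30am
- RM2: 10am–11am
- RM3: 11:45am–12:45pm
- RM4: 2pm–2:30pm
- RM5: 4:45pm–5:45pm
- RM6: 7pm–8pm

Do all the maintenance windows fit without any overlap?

Yes

Sorted by start: RM1, RM2, RM3, RM4, RM5, RM6.
RM2 starts after RM1 ends — done with RM1.
RM3 starts after RM2 ends — done with RM2.
RM4 starts after RM3 ends — done with RM3.
RM5 starts after RM4 ends — done with RM4.
RM6 starts after RM5 ends.
Every pair is clear; the schedule has no overlaps.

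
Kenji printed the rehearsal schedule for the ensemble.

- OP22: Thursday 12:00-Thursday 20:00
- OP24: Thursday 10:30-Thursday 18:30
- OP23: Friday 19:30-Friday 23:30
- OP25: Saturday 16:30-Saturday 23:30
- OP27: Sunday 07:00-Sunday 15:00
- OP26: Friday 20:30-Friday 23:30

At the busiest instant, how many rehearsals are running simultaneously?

2

Walk through starts and ends in time order (an end at T is processed before a start at T):
Thursday 10:30 start OP24 → 1
Thursday 12:00 start OP22 → 2
Thursday 18:30 end OP24 → 1
Thursday 20:00 end OP22 → 0
Friday 19:30 start OP23 → 1
Friday 20:30 start OP26 → 2
Friday 23:30 end OP23 → 1
Friday 23:30 end OP26 → 0
Saturday 16:30 start OP25 → 1
Saturday 23:30 end OP25 → 0
Sunday 07:00 start OP27 → 1
Sunday 15:00 end OP27 → 0
Peak is 2, at Thursday 12:00 (OP22, OP24).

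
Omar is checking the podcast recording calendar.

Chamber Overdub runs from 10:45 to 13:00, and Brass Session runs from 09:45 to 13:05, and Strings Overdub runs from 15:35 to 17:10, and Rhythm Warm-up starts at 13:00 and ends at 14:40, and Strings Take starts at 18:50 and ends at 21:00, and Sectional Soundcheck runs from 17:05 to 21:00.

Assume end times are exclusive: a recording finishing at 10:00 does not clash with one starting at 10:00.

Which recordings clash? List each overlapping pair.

Sorted by start: Brass Session, Chamber Overdub, Rhythm Warm-up, Strings Overdub, Sectional Soundcheck, Strings Take.
Chamber Overdub starts before Brass Session ends → Brass Session and Chamber Overdub overlap.
Rhythm Warm-up starts before Brass Session ends → Brass Session and Rhythm Warm-up overlap.
Strings Overdub starts after Brass Session ends, so nothing later overlaps Brass Session either.
Rhythm Warm-up starts exactly when Chamber Overdub ends (back-to-back, no overlap), so nothing later overlaps Chamber Overdub either.
Strings Overdub starts after Rhythm Warm-up ends, so nothing later overlaps Rhythm Warm-up either.
Sectional Soundcheck starts before Strings Overdub ends → Strings Overdub and Sectional Soundcheck overlap.
Strings Take starts after Strings Overdub ends.
Strings Take starts before Sectional Soundcheck ends → Sectional Soundcheck and Strings Take overlap.

Brass Session & Chamber Overdub, Brass Session & Rhythm Warm-up, Sectional Soundcheck & Strings Overdub, Sectional Soundcheck & Strings Take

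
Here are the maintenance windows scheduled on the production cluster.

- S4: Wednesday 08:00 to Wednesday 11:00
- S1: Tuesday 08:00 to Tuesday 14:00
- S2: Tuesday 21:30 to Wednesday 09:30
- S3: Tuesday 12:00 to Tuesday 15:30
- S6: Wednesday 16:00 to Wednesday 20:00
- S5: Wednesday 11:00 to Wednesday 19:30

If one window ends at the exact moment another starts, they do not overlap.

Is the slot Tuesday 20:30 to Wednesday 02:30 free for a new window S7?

No — it overlaps S2

S1: ends Tuesday 14:00 at or before S7 starts Tuesday 20:30 → clear.
S3: ends Tuesday 15:30 at or before S7 starts Tuesday 20:30 → clear.
S2: starts Tuesday 21:30 before S7 ends Wednesday 02:30, and ends Wednesday 09:30 after S7 starts Tuesday 20:30 → overlap.
S4: starts Wednesday 08:00 at or after S7 ends Wednesday 02:30 → clear.
S5: starts Wednesday 11:00 at or after S7 ends Wednesday 02:30 → clear.
S6: starts Wednesday 16:00 at or after S7 ends Wednesday 02:30 → clear.
S7 overlaps S2.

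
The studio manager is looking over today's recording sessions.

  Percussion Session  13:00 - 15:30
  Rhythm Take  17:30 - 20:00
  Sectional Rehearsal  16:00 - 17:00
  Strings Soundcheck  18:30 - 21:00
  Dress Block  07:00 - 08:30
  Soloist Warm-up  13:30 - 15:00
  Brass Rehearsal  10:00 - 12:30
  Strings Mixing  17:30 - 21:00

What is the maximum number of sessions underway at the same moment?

3

Walk through starts and ends in time order (an end at T is processed before a start at T):
07:00 start Dress Block → 1
08:30 end Dress Block → 0
10:00 start Brass Rehearsal → 1
12:30 end Brass Rehearsal → 0
13:00 start Percussion Session → 1
13:30 start Soloist Warm-up → 2
15:00 end Soloist Warm-up → 1
15:30 end Percussion Session → 0
16:00 start Sectional Rehearsal → 1
17:00 end Sectional Rehearsal → 0
17:30 start Rhythm Take → 1
17:30 start Strings Mixing → 2
18:30 start Strings Soundcheck → 3
20:00 end Rhythm Take → 2
21:00 end Strings Mixing → 1
21:00 end Strings Soundcheck → 0
Peak is 3, at 18:30 (Rhythm Take, Strings Mixing, Strings Soundcheck).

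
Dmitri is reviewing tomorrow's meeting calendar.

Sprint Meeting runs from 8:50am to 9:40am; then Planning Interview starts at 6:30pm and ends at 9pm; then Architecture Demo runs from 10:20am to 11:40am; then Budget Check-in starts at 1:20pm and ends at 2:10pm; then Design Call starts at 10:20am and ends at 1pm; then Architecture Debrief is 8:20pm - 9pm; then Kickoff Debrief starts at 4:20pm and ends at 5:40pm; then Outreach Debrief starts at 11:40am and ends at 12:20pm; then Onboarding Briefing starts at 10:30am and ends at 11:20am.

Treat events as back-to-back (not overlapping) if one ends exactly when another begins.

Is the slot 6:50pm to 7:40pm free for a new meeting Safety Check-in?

No — it overlaps Planning Interview

Sprint Meeting: ends 9:40am at or before Safety Check-in starts 6:50pm → clear.
Architecture Demo: ends 11:40am at or before Safety Check-in starts 6:50pm → clear.
Design Call: ends 1pm at or before Safety Check-in starts 6:50pm → clear.
Onboarding Briefing: ends 11:20am at or before Safety Check-in starts 6:50pm → clear.
Outreach Debrief: ends 12:20pm at or before Safety Check-in starts 6:50pm → clear.
Budget Check-in: ends 2:10pm at or before Safety Check-in starts 6:50pm → clear.
Kickoff Debrief: ends 5:40pm at or before Safety Check-in starts 6:50pm → clear.
Planning Interview: starts 6:30pm before Safety Check-in ends 7:40pm, and ends 9pm after Safety Check-in starts 6:50pm → overlap.
Architecture Debrief: starts 8:20pm at or after Safety Check-in ends 7:40pm → clear.
Safety Check-in overlaps Planning Interview.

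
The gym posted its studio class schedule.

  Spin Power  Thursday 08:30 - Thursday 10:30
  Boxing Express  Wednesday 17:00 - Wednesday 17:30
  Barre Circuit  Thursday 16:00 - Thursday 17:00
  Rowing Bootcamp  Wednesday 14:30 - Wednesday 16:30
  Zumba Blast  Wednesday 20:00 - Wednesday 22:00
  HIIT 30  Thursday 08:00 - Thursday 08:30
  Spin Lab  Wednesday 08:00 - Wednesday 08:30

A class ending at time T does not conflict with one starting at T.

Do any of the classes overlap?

No

Sorted by start: Spin Lab, Rowing Bootcamp, Boxing Express, Zumba Blast, HIIT 30, Spin Power, Barre Circuit.
Rowing Bootcamp starts after Spin Lab ends — done with Spin Lab.
Boxing Express starts after Rowing Bootcamp ends — done with Rowing Bootcamp.
Zumba Blast starts after Boxing Express ends — done with Boxing Express.
HIIT 30 starts after Zumba Blast ends — done with Zumba Blast.
Spin Power starts exactly when HIIT 30 ends (back-to-back, no overlap) — done with HIIT 30.
Barre Circuit starts after Spin Power ends.
Every pair is clear; the schedule has no overlaps.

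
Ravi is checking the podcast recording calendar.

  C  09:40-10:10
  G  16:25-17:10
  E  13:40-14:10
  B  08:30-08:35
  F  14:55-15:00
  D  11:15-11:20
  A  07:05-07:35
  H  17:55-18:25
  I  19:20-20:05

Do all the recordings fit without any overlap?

Yes

Two intervals overlap when each starts before the other ends.
Sorted by start: A, B, C, D, E, F, G, H, I.
B starts after A ends — done with A.
C starts after B ends — done with B.
D starts after C ends — done with C.
E starts after D ends — done with D.
F starts after E ends — done with E.
G starts after F ends — done with F.
H starts after G ends — done with G.
I starts after H ends.
Every pair is clear; the schedule has no overlaps.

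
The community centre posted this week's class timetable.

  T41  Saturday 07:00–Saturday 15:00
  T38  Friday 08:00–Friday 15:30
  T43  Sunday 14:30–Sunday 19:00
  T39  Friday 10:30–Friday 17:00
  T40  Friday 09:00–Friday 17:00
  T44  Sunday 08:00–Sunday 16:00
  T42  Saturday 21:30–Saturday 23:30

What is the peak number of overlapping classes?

3

Sweep the timeline, counting +1 at each start and −1 at each end (ends before starts at a tie):
Friday 08:00 start T38 → 1
Friday 09:00 start T40 → 2
Friday 10:30 start T39 → 3
Friday 15:30 end T38 → 2
Friday 17:00 end T39 → 1
Friday 17:00 end T40 → 0
Saturday 07:00 start T41 → 1
Saturday 15:00 end T41 → 0
Saturday 21:30 start T42 → 1
Saturday 23:30 end T42 → 0
Sunday 08:00 start T44 → 1
Sunday 14:30 start T43 → 2
Sunday 16:00 end T44 → 1
Sunday 19:00 end T43 → 0
Peak is 3, at Friday 10:30 (T38, T39, T40).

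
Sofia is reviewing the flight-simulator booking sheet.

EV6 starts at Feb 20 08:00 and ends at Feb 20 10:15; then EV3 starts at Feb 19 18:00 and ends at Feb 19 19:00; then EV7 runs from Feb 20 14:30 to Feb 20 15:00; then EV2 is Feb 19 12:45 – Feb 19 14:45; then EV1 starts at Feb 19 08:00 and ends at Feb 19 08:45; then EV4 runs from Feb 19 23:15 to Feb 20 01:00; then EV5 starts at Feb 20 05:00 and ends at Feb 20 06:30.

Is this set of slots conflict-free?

Yes

Sorted by start: EV1, EV2, EV3, EV4, EV5, EV6, EV7.
EV2 starts after EV1 ends; EV1 is clear from here.
EV3 starts after EV2 ends; EV2 is clear from here.
EV4 starts after EV3 ends; EV3 is clear from here.
EV5 starts after EV4 ends; EV4 is clear from here.
EV6 starts after EV5 ends; EV5 is clear from here.
EV7 starts after EV6 ends.
Every pair is clear; the schedule has no overlaps.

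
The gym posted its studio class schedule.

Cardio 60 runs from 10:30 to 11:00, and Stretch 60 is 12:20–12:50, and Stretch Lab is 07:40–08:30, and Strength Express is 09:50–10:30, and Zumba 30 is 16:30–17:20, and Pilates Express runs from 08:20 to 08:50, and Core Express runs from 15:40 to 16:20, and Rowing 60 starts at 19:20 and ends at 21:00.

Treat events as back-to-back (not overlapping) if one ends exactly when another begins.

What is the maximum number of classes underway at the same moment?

2

Walk through starts and ends in time order (an end at T is processed before a start at T):
07:40 start Stretch Lab → 1
08:20 start Pilates Express → 2
08:30 end Stretch Lab → 1
08:50 end Pilates Express → 0
09:50 start Strength Express → 1
10:30 end Strength Express → 0
10:30 start Cardio 60 → 1
11:00 end Cardio 60 → 0
12:20 start Stretch 60 → 1
12:50 end Stretch 60 → 0
15:40 start Core Express → 1
16:20 end Core Express → 0
16:30 start Zumba 30 → 1
17:20 end Zumba 30 → 0
19:20 start Rowing 60 → 1
21:00 end Rowing 60 → 0
Peak is 2, at 08:20 (Pilates Express, Stretch Lab).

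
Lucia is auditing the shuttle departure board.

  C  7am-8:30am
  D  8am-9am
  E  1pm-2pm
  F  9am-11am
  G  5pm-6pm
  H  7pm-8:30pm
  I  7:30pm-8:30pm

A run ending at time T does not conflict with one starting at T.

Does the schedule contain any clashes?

Sorted by start: C, D, F, E, G, H, I.
D starts before C ends → C and D overlap.
That's a conflict, so the schedule is not conflict-free.

Yes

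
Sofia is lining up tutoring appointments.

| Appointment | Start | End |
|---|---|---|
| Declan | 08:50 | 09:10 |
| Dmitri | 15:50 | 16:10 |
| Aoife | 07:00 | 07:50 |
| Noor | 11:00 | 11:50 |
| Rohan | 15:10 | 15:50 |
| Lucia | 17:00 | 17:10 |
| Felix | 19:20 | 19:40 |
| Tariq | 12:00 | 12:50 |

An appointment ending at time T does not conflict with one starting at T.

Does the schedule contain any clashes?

No

Sorted by start: Aoife, Declan, Noor, Tariq, Rohan, Dmitri, Lucia, Felix.
Declan starts after Aoife ends, so nothing later overlaps Aoife either.
Noor starts after Declan ends, so nothing later overlaps Declan either.
Tariq starts after Noor ends, so nothing later overlaps Noor either.
Rohan starts after Tariq ends, so nothing later overlaps Tariq either.
Dmitri starts exactly when Rohan ends (back-to-back, no overlap), so nothing later overlaps Rohan either.
Lucia starts after Dmitri ends, so nothing later overlaps Dmitri either.
Felix starts after Lucia ends.
Every pair is clear; the schedule has no overlaps.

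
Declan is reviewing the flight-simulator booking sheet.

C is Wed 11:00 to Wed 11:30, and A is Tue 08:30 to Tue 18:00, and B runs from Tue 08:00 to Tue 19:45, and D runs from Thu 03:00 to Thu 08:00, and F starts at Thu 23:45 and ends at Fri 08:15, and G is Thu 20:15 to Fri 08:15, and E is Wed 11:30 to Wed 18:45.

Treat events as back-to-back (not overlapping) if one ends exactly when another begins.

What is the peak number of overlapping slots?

2

Sweep the timeline, counting +1 at each start and −1 at each end (ends before starts at a tie):
Tue 08:00 start B → 1
Tue 08:30 start A → 2
Tue 18:00 end A → 1
Tue 19:45 end B → 0
Wed 11:00 start C → 1
Wed 11:30 end C → 0
Wed 11:30 start E → 1
Wed 18:45 end E → 0
Thu 03:00 start D → 1
Thu 08:00 end D → 0
Thu 20:15 start G → 1
Thu 23:45 start F → 2
Fri 08:15 end F → 1
Fri 08:15 end G → 0
Peak is 2, at Tue 08:30 (A, B).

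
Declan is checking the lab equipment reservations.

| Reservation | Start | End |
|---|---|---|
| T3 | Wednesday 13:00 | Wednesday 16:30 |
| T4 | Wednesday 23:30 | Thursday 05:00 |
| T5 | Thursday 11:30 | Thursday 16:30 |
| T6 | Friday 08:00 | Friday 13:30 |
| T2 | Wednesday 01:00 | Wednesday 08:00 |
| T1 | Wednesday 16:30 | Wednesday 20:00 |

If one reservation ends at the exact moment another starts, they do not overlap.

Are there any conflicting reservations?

Sorted by start: T2, T3, T1, T4, T5, T6.
T3 starts after T2 ends, so nothing later overlaps T2 either.
T1 starts exactly when T3 ends (back-to-back, no overlap), so nothing later overlaps T3 either.
T4 starts after T1 ends, so nothing later overlaps T1 either.
T5 starts after T4 ends, so nothing later overlaps T4 either.
T6 starts after T5 ends.
Every pair is clear; the schedule has no overlaps.

No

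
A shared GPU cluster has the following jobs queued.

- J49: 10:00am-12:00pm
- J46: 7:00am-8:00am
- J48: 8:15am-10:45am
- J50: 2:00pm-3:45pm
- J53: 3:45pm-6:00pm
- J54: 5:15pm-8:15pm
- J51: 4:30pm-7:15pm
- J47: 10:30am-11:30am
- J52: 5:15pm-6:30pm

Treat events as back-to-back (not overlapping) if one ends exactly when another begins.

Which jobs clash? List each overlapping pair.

Sorted by start: J46, J48, J49, J47, J50, J53, J51, J52, J54.
J48 starts after J46 ends — done with J46.
J49 starts before J48 ends → J48 and J49 overlap.
J47 starts before J48 ends → J48 and J47 overlap.
J50 starts after J48 ends — done with J48.
J47 starts before J49 ends → J49 and J47 overlap.
J50 starts after J49 ends — done with J49.
J50 starts after J47 ends — done with J47.
J53 starts exactly when J50 ends (back-to-back, no overlap) — done with J50.
J51 starts before J53 ends → J53 and J51 overlap.
J52 starts before J53 ends → J53 and J52 overlap.
J54 starts before J53 ends → J53 and J54 overlap.
J52 starts before J51 ends → J51 and J52 overlap.
J54 starts before J51 ends → J51 and J54 overlap.
J54 starts before J52 ends → J52 and J54 overlap.

J47 & J48, J47 & J49, J48 & J49, J51 & J52, J51 & J53, J51 & J54, J52 & J53, J52 & J54, J53 & J54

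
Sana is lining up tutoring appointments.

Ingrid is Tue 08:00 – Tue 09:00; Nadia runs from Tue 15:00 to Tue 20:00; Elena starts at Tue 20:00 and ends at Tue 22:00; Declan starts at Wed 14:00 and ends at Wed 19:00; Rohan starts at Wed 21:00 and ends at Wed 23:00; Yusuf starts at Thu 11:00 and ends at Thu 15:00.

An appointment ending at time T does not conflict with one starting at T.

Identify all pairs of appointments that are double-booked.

no conflicts

Two intervals overlap when each starts before the other ends.
Sorted by start: Ingrid, Nadia, Elena, Declan, Rohan, Yusuf.
Nadia starts after Ingrid ends, so nothing later overlaps Ingrid either.
Elena starts exactly when Nadia ends (back-to-back, no overlap), so nothing later overlaps Nadia either.
Declan starts after Elena ends, so nothing later overlaps Elena either.
Rohan starts after Declan ends, so nothing later overlaps Declan either.
Yusuf starts after Rohan ends.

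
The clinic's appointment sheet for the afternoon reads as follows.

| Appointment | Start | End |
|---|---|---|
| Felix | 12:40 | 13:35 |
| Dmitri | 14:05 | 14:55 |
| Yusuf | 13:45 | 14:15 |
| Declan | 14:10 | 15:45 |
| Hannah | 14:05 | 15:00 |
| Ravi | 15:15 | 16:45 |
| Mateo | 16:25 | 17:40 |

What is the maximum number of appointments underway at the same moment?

Sort all start/end points and keep a running count:
12:40 start Felix → 1
13:35 end Felix → 0
13:45 start Yusuf → 1
14:05 start Dmitri → 2
14:05 start Hannah → 3
14:10 start Declan → 4
14:15 end Yusuf → 3
14:55 end Dmitri → 2
15:00 end Hannah → 1
15:15 start Ravi → 2
15:45 end Declan → 1
16:25 start Mateo → 2
16:45 end Ravi → 1
17:40 end Mateo → 0
Peak is 4, at 14:10 (Declan, Dmitri, Hannah, Yusuf).

4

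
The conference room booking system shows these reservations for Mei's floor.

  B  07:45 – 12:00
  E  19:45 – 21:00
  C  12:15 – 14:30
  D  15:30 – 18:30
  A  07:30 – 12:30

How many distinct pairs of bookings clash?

2

Sorted by start: A, B, C, D, E.
B starts before A ends → A and B overlap.
C starts before A ends → A and C overlap.
D starts after A ends, so A has no further overlaps.
C starts after B ends, so B has no further overlaps.
D starts after C ends, so C has no further overlaps.
E starts after D ends.
Overlapping pairs: A & B, A & C — 2 in total.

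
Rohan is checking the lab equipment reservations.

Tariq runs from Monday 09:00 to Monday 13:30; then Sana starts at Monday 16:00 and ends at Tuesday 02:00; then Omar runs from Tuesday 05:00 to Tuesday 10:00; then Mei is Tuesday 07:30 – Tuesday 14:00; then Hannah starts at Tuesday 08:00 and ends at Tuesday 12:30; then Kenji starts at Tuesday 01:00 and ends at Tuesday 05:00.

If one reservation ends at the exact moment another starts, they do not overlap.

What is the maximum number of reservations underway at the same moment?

Sweep the timeline, counting +1 at each start and −1 at each end (ends before starts at a tie):
Monday 09:00 start Tariq → 1
Monday 13:30 end Tariq → 0
Monday 16:00 start Sana → 1
Tuesday 01:00 start Kenji → 2
Tuesday 02:00 end Sana → 1
Tuesday 05:00 end Kenji → 0
Tuesday 05:00 start Omar → 1
Tuesday 07:30 start Mei → 2
Tuesday 08:00 start Hannah → 3
Tuesday 10:00 end Omar → 2
Tuesday 12:30 end Hannah → 1
Tuesday 14:00 end Mei → 0
Peak is 3, at Tuesday 08:00 (Hannah, Mei, Omar).

3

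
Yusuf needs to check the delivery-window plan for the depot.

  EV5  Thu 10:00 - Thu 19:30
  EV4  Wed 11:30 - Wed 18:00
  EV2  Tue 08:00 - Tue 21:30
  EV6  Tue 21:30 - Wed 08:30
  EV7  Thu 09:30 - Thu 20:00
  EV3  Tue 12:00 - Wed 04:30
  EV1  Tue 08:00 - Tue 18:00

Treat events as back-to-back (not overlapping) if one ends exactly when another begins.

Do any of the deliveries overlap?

Check each pair: they overlap iff neither finishes before the other starts.
Sorted by start: EV1, EV2, EV3, EV6, EV4, EV7, EV5.
EV2 starts before EV1 ends → EV1 and EV2 overlap.
That's a conflict, so the schedule is not conflict-free.

Yes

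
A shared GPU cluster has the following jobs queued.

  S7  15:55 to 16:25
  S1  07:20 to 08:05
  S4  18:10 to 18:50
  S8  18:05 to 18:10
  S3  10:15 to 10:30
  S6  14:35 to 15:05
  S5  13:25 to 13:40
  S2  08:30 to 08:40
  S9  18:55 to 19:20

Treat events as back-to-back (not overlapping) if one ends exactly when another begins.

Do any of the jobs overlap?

No

Check each pair: they overlap iff neither finishes before the other starts.
Sorted by start: S1, S2, S3, S5, S6, S7, S8, S4, S9.
S2 starts after S1 ends — done with S1.
S3 starts after S2 ends — done with S2.
S5 starts after S3 ends — done with S3.
S6 starts after S5 ends — done with S5.
S7 starts after S6 ends — done with S6.
S8 starts after S7 ends — done with S7.
S4 starts exactly when S8 ends (back-to-back, no overlap) — done with S8.
S9 starts after S4 ends.
Every pair is clear; the schedule has no overlaps.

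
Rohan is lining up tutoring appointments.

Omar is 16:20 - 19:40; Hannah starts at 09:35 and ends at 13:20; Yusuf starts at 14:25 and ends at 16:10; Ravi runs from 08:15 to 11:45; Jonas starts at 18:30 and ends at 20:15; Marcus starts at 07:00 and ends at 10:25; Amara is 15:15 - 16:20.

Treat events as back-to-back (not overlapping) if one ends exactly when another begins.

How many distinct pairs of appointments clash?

5

Sorted by start: Marcus, Ravi, Hannah, Yusuf, Amara, Omar, Jonas.
Ravi starts before Marcus ends → Marcus and Ravi overlap.
Hannah starts before Marcus ends → Marcus and Hannah overlap.
Yusuf starts after Marcus ends, so Marcus has no further overlaps.
Hannah starts before Ravi ends → Ravi and Hannah overlap.
Yusuf starts after Ravi ends, so Ravi has no further overlaps.
Yusuf starts after Hannah ends, so Hannah has no further overlaps.
Amara starts before Yusuf ends → Yusuf and Amara overlap.
Omar starts after Yusuf ends, so Yusuf has no further overlaps.
Omar starts exactly when Amara ends (back-to-back, no overlap), so Amara has no further overlaps.
Jonas starts before Omar ends → Omar and Jonas overlap.
Overlapping pairs: Amara & Yusuf, Hannah & Marcus, Hannah & Ravi, Jonas & Omar, Marcus & Ravi — 5 in total.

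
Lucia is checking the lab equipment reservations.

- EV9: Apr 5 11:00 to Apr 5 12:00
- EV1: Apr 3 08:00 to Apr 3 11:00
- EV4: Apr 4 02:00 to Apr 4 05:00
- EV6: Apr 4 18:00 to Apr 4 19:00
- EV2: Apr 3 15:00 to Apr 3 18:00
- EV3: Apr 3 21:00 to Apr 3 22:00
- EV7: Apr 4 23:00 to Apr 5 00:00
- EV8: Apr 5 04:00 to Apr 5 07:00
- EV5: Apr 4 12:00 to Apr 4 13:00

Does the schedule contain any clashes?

Sorted by start: EV1, EV2, EV3, EV4, EV5, EV6, EV7, EV8, EV9.
EV2 starts after EV1 ends, so nothing later overlaps EV1 either.
EV3 starts after EV2 ends, so nothing later overlaps EV2 either.
EV4 starts after EV3 ends, so nothing later overlaps EV3 either.
EV5 starts after EV4 ends, so nothing later overlaps EV4 either.
EV6 starts after EV5 ends, so nothing later overlaps EV5 either.
EV7 starts after EV6 ends, so nothing later overlaps EV6 either.
EV8 starts after EV7 ends, so nothing later overlaps EV7 either.
EV9 starts after EV8 ends.
Every pair is clear; the schedule has no overlaps.

No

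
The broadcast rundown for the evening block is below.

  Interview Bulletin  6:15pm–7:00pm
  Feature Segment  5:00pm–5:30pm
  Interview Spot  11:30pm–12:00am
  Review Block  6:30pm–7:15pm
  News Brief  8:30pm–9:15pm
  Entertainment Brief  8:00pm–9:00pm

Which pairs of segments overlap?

Sorted by start: Feature Segment, Interview Bulletin, Review Block, Entertainment Brief, News Brief, Interview Spot.
Interview Bulletin starts after Feature Segment ends, so nothing later overlaps Feature Segment either.
Review Block starts before Interview Bulletin ends → Interview Bulletin and Review Block overlap.
Entertainment Brief starts after Interview Bulletin ends, so nothing later overlaps Interview Bulletin either.
Entertainment Brief starts after Review Block ends, so nothing later overlaps Review Block either.
News Brief starts before Entertainment Brief ends → Entertainment Brief and News Brief overlap.
Interview Spot starts after Entertainment Brief ends.
Interview Spot starts after News Brief ends.

Entertainment Brief & News Brief, Interview Bulletin & Review Block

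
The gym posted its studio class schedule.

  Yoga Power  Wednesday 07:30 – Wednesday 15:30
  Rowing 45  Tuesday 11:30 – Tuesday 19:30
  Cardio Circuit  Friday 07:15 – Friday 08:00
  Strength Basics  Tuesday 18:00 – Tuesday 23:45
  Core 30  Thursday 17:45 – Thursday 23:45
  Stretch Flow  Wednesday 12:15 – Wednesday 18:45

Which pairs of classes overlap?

Two intervals overlap when each starts before the other ends.
Sorted by start: Rowing 45, Strength Basics, Yoga Power, Stretch Flow, Core 30, Cardio Circuit.
Strength Basics starts before Rowing 45 ends → Rowing 45 and Strength Basics overlap.
Yoga Power starts after Rowing 45 ends — done with Rowing 45.
Yoga Power starts after Strength Basics ends — done with Strength Basics.
Stretch Flow starts before Yoga Power ends → Yoga Power and Stretch Flow overlap.
Core 30 starts after Yoga Power ends — done with Yoga Power.
Core 30 starts after Stretch Flow ends — done with Stretch Flow.
Cardio Circuit starts after Core 30 ends.

Rowing 45 & Strength Basics, Stretch Flow & Yoga Power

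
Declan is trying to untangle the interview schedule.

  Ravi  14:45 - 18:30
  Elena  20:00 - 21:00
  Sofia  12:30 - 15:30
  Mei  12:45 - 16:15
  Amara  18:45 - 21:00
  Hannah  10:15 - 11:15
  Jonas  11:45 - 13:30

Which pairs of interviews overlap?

Amara & Elena, Jonas & Mei, Jonas & Sofia, Mei & Ravi, Mei & Sofia, Ravi & Sofia

Two intervals overlap when each starts before the other ends.
Sorted by start: Hannah, Jonas, Sofia, Mei, Ravi, Amara, Elena.
Jonas starts after Hannah ends; Hannah is clear from here.
Sofia starts before Jonas ends → Jonas and Sofia overlap.
Mei starts before Jonas ends → Jonas and Mei overlap.
Ravi starts after Jonas ends; Jonas is clear from here.
Mei starts before Sofia ends → Sofia and Mei overlap.
Ravi starts before Sofia ends → Sofia and Ravi overlap.
Amara starts after Sofia ends; Sofia is clear from here.
Ravi starts before Mei ends → Mei and Ravi overlap.
Amara starts after Mei ends; Mei is clear from here.
Amara starts after Ravi ends; Ravi is clear from here.
Elena starts before Amara ends → Amara and Elena overlap.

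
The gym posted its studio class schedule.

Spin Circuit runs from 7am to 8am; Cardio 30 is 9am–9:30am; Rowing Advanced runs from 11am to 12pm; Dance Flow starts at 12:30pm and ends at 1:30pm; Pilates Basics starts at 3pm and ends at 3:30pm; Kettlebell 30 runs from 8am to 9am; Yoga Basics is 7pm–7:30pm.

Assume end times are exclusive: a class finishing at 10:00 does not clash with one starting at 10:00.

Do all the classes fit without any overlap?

Check each pair: they overlap iff neither finishes before the other starts.
Sorted by start: Spin Circuit, Kettlebell 30, Cardio 30, Rowing Advanced, Dance Flow, Pilates Basics, Yoga Basics.
Kettlebell 30 starts exactly when Spin Circuit ends (back-to-back, no overlap), so nothing later overlaps Spin Circuit either.
Cardio 30 starts exactly when Kettlebell 30 ends (back-to-back, no overlap), so nothing later overlaps Kettlebell 30 either.
Rowing Advanced starts after Cardio 30 ends, so nothing later overlaps Cardio 30 either.
Dance Flow starts after Rowing Advanced ends, so nothing later overlaps Rowing Advanced either.
Pilates Basics starts after Dance Flow ends, so nothing later overlaps Dance Flow either.
Yoga Basics starts after Pilates Basics ends.
Every pair is clear; the schedule has no overlaps.

Yes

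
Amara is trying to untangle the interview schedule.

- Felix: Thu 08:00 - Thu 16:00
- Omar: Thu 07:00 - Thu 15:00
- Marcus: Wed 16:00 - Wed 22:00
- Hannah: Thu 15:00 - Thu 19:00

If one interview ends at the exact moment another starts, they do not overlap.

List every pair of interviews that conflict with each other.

Sorted by start: Marcus, Omar, Felix, Hannah.
Omar starts after Marcus ends, so Marcus has no further overlaps.
Felix starts before Omar ends → Omar and Felix overlap.
Hannah starts exactly when Omar ends (back-to-back, no overlap).
Hannah starts before Felix ends → Felix and Hannah overlap.

Felix & Hannah, Felix & Omar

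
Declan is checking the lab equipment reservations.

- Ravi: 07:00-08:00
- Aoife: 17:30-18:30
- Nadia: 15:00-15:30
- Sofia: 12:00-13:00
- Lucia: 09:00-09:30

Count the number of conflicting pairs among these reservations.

Two intervals overlap when each starts before the other ends.
Sorted by start: Ravi, Lucia, Sofia, Nadia, Aoife.
Lucia starts after Ravi ends; Ravi is clear from here.
Sofia starts after Lucia ends; Lucia is clear from here.
Nadia starts after Sofia ends; Sofia is clear from here.
Aoife starts after Nadia ends.
No pair overlaps.

0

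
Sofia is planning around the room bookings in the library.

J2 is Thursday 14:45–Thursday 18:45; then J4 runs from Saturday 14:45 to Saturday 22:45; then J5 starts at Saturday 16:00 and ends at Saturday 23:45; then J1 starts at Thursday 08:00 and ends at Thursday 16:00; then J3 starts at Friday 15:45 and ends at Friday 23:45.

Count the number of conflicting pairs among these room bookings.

Sorted by start: J1, J2, J3, J4, J5.
J2 starts before J1 ends → J1 and J2 overlap.
J3 starts after J1 ends; J1 is clear from here.
J3 starts after J2 ends; J2 is clear from here.
J4 starts after J3 ends; J3 is clear from here.
J5 starts before J4 ends → J4 and J5 overlap.
Overlapping pairs: J1 & J2, J4 & J5 — 2 in total.

2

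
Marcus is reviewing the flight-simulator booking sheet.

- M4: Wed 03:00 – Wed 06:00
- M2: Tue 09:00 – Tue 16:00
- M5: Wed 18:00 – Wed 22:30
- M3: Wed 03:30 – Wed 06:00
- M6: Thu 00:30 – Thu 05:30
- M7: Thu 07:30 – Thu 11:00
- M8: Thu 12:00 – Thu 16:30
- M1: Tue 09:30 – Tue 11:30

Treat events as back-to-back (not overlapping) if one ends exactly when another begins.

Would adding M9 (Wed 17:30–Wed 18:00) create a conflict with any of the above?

No — it doesn't clash with anything

M2: ends Tue 16:00 at or before M9 starts Wed 17:30 → clear.
M1: ends Tue 11:30 at or before M9 starts Wed 17:30 → clear.
M4: ends Wed 06:00 at or before M9 starts Wed 17:30 → clear.
M3: ends Wed 06:00 at or before M9 starts Wed 17:30 → clear.
M5: starts Wed 18:00 at or after M9 ends Wed 18:00 → clear.
M6: starts Thu 00:30 at or after M9 ends Wed 18:00 → clear.
M7: starts Thu 07:30 at or after M9 ends Wed 18:00 → clear.
M8: starts Thu 12:00 at or after M9 ends Wed 18:00 → clear.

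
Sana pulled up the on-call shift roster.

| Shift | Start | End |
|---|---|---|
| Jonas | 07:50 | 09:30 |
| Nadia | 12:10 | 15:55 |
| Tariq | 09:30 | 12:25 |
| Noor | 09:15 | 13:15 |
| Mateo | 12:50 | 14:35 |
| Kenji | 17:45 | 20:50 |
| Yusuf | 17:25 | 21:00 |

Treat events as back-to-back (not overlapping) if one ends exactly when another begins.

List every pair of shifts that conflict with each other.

Sorted by start: Jonas, Noor, Tariq, Nadia, Mateo, Yusuf, Kenji.
Noor starts before Jonas ends → Jonas and Noor overlap.
Tariq starts exactly when Jonas ends (back-to-back, no overlap) — done with Jonas.
Tariq starts before Noor ends → Noor and Tariq overlap.
Nadia starts before Noor ends → Noor and Nadia overlap.
Mateo starts before Noor ends → Noor and Mateo overlap.
Yusuf starts after Noor ends — done with Noor.
Nadia starts before Tariq ends → Tariq and Nadia overlap.
Mateo starts after Tariq ends — done with Tariq.
Mateo starts before Nadia ends → Nadia and Mateo overlap.
Yusuf starts after Nadia ends — done with Nadia.
Yusuf starts after Mateo ends — done with Mateo.
Kenji starts before Yusuf ends → Yusuf and Kenji overlap.

Jonas & Noor, Kenji & Yusuf, Mateo & Nadia, Mateo & Noor, Nadia & Noor, Nadia & Tariq, Noor & Tariq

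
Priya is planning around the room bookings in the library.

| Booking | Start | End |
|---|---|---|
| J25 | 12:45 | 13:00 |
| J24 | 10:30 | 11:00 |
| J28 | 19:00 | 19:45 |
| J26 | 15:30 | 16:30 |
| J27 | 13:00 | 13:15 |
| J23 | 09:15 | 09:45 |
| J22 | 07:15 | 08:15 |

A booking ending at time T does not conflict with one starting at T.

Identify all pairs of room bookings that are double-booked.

no overlapping pairs

Sorted by start: J22, J23, J24, J25, J27, J26, J28.
J23 starts after J22 ends; J22 is clear from here.
J24 starts after J23 ends; J23 is clear from here.
J25 starts after J24 ends; J24 is clear from here.
J27 starts exactly when J25 ends (back-to-back, no overlap); J25 is clear from here.
J26 starts after J27 ends; J27 is clear from here.
J28 starts after J26 ends.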